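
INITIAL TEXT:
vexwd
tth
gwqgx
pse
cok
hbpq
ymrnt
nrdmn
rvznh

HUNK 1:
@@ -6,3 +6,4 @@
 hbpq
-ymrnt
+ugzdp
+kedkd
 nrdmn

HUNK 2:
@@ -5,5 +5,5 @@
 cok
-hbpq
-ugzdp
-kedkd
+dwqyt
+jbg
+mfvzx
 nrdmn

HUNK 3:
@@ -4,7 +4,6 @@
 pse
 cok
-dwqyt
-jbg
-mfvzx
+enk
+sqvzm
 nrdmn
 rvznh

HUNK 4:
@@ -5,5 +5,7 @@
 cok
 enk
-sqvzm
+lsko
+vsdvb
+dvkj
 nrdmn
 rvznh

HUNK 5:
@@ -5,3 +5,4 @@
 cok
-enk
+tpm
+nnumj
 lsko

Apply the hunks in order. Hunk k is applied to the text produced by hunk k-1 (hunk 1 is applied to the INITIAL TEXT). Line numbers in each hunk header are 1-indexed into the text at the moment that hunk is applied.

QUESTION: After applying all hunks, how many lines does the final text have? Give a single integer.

Answer: 12

Derivation:
Hunk 1: at line 6 remove [ymrnt] add [ugzdp,kedkd] -> 10 lines: vexwd tth gwqgx pse cok hbpq ugzdp kedkd nrdmn rvznh
Hunk 2: at line 5 remove [hbpq,ugzdp,kedkd] add [dwqyt,jbg,mfvzx] -> 10 lines: vexwd tth gwqgx pse cok dwqyt jbg mfvzx nrdmn rvznh
Hunk 3: at line 4 remove [dwqyt,jbg,mfvzx] add [enk,sqvzm] -> 9 lines: vexwd tth gwqgx pse cok enk sqvzm nrdmn rvznh
Hunk 4: at line 5 remove [sqvzm] add [lsko,vsdvb,dvkj] -> 11 lines: vexwd tth gwqgx pse cok enk lsko vsdvb dvkj nrdmn rvznh
Hunk 5: at line 5 remove [enk] add [tpm,nnumj] -> 12 lines: vexwd tth gwqgx pse cok tpm nnumj lsko vsdvb dvkj nrdmn rvznh
Final line count: 12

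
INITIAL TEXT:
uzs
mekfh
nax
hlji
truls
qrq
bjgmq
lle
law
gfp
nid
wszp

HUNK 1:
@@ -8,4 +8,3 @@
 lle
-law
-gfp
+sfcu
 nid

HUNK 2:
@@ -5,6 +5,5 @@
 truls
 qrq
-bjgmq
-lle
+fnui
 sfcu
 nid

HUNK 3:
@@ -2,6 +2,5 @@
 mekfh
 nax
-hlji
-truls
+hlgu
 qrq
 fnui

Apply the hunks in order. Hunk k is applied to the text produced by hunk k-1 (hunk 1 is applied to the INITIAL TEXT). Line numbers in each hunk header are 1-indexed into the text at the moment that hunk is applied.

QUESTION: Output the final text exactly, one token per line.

Hunk 1: at line 8 remove [law,gfp] add [sfcu] -> 11 lines: uzs mekfh nax hlji truls qrq bjgmq lle sfcu nid wszp
Hunk 2: at line 5 remove [bjgmq,lle] add [fnui] -> 10 lines: uzs mekfh nax hlji truls qrq fnui sfcu nid wszp
Hunk 3: at line 2 remove [hlji,truls] add [hlgu] -> 9 lines: uzs mekfh nax hlgu qrq fnui sfcu nid wszp

Answer: uzs
mekfh
nax
hlgu
qrq
fnui
sfcu
nid
wszp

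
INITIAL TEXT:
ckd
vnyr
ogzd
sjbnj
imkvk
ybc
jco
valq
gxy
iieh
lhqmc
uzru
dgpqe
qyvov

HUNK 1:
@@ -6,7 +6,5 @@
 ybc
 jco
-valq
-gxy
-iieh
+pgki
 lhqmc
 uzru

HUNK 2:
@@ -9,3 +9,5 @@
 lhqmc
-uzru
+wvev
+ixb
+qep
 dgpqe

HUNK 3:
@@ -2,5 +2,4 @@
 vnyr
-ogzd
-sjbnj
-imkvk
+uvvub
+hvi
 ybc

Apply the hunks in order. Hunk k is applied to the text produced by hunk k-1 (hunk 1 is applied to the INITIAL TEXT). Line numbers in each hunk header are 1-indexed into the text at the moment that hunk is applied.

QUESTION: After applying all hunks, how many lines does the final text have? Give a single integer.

Hunk 1: at line 6 remove [valq,gxy,iieh] add [pgki] -> 12 lines: ckd vnyr ogzd sjbnj imkvk ybc jco pgki lhqmc uzru dgpqe qyvov
Hunk 2: at line 9 remove [uzru] add [wvev,ixb,qep] -> 14 lines: ckd vnyr ogzd sjbnj imkvk ybc jco pgki lhqmc wvev ixb qep dgpqe qyvov
Hunk 3: at line 2 remove [ogzd,sjbnj,imkvk] add [uvvub,hvi] -> 13 lines: ckd vnyr uvvub hvi ybc jco pgki lhqmc wvev ixb qep dgpqe qyvov
Final line count: 13

Answer: 13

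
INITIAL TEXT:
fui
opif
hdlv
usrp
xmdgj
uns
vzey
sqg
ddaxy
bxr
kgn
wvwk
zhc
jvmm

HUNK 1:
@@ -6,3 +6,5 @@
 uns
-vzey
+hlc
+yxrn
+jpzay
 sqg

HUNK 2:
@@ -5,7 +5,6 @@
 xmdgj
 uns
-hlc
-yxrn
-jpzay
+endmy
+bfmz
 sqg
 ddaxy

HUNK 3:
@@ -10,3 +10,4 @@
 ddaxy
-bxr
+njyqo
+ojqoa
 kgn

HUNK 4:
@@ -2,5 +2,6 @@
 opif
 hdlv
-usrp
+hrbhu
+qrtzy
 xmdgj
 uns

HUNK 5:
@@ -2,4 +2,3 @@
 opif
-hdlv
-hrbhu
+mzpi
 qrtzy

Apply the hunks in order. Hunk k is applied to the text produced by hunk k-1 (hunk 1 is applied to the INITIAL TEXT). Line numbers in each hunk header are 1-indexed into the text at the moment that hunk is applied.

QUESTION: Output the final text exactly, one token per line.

Hunk 1: at line 6 remove [vzey] add [hlc,yxrn,jpzay] -> 16 lines: fui opif hdlv usrp xmdgj uns hlc yxrn jpzay sqg ddaxy bxr kgn wvwk zhc jvmm
Hunk 2: at line 5 remove [hlc,yxrn,jpzay] add [endmy,bfmz] -> 15 lines: fui opif hdlv usrp xmdgj uns endmy bfmz sqg ddaxy bxr kgn wvwk zhc jvmm
Hunk 3: at line 10 remove [bxr] add [njyqo,ojqoa] -> 16 lines: fui opif hdlv usrp xmdgj uns endmy bfmz sqg ddaxy njyqo ojqoa kgn wvwk zhc jvmm
Hunk 4: at line 2 remove [usrp] add [hrbhu,qrtzy] -> 17 lines: fui opif hdlv hrbhu qrtzy xmdgj uns endmy bfmz sqg ddaxy njyqo ojqoa kgn wvwk zhc jvmm
Hunk 5: at line 2 remove [hdlv,hrbhu] add [mzpi] -> 16 lines: fui opif mzpi qrtzy xmdgj uns endmy bfmz sqg ddaxy njyqo ojqoa kgn wvwk zhc jvmm

Answer: fui
opif
mzpi
qrtzy
xmdgj
uns
endmy
bfmz
sqg
ddaxy
njyqo
ojqoa
kgn
wvwk
zhc
jvmm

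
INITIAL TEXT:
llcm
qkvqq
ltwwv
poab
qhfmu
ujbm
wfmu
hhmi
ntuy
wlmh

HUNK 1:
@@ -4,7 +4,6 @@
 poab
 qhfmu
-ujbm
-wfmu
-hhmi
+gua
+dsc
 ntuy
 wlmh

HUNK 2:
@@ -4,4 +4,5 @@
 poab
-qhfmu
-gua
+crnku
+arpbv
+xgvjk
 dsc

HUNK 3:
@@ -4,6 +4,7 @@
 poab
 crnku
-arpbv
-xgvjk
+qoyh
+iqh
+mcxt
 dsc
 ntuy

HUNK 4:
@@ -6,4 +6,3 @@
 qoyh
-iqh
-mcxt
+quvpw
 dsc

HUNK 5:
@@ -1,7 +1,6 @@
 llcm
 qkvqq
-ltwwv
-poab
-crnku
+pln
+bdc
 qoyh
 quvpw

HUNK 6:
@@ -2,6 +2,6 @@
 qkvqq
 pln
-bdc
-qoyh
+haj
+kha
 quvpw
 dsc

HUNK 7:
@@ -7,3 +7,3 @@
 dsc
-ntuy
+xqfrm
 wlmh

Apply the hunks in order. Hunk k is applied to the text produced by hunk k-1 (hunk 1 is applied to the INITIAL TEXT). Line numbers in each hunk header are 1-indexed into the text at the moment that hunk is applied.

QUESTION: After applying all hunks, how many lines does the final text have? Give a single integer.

Hunk 1: at line 4 remove [ujbm,wfmu,hhmi] add [gua,dsc] -> 9 lines: llcm qkvqq ltwwv poab qhfmu gua dsc ntuy wlmh
Hunk 2: at line 4 remove [qhfmu,gua] add [crnku,arpbv,xgvjk] -> 10 lines: llcm qkvqq ltwwv poab crnku arpbv xgvjk dsc ntuy wlmh
Hunk 3: at line 4 remove [arpbv,xgvjk] add [qoyh,iqh,mcxt] -> 11 lines: llcm qkvqq ltwwv poab crnku qoyh iqh mcxt dsc ntuy wlmh
Hunk 4: at line 6 remove [iqh,mcxt] add [quvpw] -> 10 lines: llcm qkvqq ltwwv poab crnku qoyh quvpw dsc ntuy wlmh
Hunk 5: at line 1 remove [ltwwv,poab,crnku] add [pln,bdc] -> 9 lines: llcm qkvqq pln bdc qoyh quvpw dsc ntuy wlmh
Hunk 6: at line 2 remove [bdc,qoyh] add [haj,kha] -> 9 lines: llcm qkvqq pln haj kha quvpw dsc ntuy wlmh
Hunk 7: at line 7 remove [ntuy] add [xqfrm] -> 9 lines: llcm qkvqq pln haj kha quvpw dsc xqfrm wlmh
Final line count: 9

Answer: 9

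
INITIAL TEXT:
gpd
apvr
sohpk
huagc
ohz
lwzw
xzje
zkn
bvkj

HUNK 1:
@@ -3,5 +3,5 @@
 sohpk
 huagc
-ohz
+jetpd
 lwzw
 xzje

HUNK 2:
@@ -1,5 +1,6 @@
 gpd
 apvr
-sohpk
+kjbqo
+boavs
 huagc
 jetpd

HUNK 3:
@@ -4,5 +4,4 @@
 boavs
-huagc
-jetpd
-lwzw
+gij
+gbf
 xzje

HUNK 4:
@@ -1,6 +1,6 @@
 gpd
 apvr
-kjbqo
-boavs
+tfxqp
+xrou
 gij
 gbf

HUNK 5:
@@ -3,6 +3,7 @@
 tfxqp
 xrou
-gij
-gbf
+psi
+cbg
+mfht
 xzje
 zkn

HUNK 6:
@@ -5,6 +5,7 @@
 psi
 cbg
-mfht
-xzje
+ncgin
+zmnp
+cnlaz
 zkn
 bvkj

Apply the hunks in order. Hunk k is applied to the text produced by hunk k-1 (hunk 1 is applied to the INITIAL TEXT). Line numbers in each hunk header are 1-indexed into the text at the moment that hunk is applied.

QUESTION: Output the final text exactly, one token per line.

Answer: gpd
apvr
tfxqp
xrou
psi
cbg
ncgin
zmnp
cnlaz
zkn
bvkj

Derivation:
Hunk 1: at line 3 remove [ohz] add [jetpd] -> 9 lines: gpd apvr sohpk huagc jetpd lwzw xzje zkn bvkj
Hunk 2: at line 1 remove [sohpk] add [kjbqo,boavs] -> 10 lines: gpd apvr kjbqo boavs huagc jetpd lwzw xzje zkn bvkj
Hunk 3: at line 4 remove [huagc,jetpd,lwzw] add [gij,gbf] -> 9 lines: gpd apvr kjbqo boavs gij gbf xzje zkn bvkj
Hunk 4: at line 1 remove [kjbqo,boavs] add [tfxqp,xrou] -> 9 lines: gpd apvr tfxqp xrou gij gbf xzje zkn bvkj
Hunk 5: at line 3 remove [gij,gbf] add [psi,cbg,mfht] -> 10 lines: gpd apvr tfxqp xrou psi cbg mfht xzje zkn bvkj
Hunk 6: at line 5 remove [mfht,xzje] add [ncgin,zmnp,cnlaz] -> 11 lines: gpd apvr tfxqp xrou psi cbg ncgin zmnp cnlaz zkn bvkj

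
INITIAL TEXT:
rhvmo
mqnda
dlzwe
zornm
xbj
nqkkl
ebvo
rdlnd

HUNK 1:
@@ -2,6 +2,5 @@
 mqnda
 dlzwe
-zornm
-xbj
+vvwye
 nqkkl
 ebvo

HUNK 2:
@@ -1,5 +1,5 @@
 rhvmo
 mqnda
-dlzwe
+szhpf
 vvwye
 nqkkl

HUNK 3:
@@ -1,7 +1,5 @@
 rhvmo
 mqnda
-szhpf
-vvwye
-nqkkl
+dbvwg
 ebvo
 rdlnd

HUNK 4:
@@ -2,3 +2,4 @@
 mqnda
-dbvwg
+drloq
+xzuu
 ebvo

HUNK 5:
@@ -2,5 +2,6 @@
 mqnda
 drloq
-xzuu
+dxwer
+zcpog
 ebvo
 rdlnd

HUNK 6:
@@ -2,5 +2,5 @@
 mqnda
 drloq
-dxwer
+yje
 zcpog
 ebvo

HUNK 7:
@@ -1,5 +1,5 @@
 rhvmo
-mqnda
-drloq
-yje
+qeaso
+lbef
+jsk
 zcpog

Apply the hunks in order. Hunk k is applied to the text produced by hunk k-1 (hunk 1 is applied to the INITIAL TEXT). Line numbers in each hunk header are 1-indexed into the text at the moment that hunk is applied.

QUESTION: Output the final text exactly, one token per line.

Answer: rhvmo
qeaso
lbef
jsk
zcpog
ebvo
rdlnd

Derivation:
Hunk 1: at line 2 remove [zornm,xbj] add [vvwye] -> 7 lines: rhvmo mqnda dlzwe vvwye nqkkl ebvo rdlnd
Hunk 2: at line 1 remove [dlzwe] add [szhpf] -> 7 lines: rhvmo mqnda szhpf vvwye nqkkl ebvo rdlnd
Hunk 3: at line 1 remove [szhpf,vvwye,nqkkl] add [dbvwg] -> 5 lines: rhvmo mqnda dbvwg ebvo rdlnd
Hunk 4: at line 2 remove [dbvwg] add [drloq,xzuu] -> 6 lines: rhvmo mqnda drloq xzuu ebvo rdlnd
Hunk 5: at line 2 remove [xzuu] add [dxwer,zcpog] -> 7 lines: rhvmo mqnda drloq dxwer zcpog ebvo rdlnd
Hunk 6: at line 2 remove [dxwer] add [yje] -> 7 lines: rhvmo mqnda drloq yje zcpog ebvo rdlnd
Hunk 7: at line 1 remove [mqnda,drloq,yje] add [qeaso,lbef,jsk] -> 7 lines: rhvmo qeaso lbef jsk zcpog ebvo rdlnd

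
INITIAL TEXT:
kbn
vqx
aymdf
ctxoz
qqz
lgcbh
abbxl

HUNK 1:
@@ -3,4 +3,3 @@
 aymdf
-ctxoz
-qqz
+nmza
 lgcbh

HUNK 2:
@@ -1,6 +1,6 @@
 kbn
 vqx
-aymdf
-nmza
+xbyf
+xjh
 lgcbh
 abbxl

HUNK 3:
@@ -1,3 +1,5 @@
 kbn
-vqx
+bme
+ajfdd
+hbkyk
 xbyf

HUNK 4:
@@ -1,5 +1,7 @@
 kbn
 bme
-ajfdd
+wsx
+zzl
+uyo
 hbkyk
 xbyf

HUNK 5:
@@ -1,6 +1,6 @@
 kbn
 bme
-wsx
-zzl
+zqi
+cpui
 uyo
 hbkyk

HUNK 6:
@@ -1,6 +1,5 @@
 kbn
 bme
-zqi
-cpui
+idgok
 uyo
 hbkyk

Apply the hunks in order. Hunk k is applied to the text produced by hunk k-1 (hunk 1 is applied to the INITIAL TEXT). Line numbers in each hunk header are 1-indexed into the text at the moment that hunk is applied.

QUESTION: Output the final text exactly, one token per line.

Answer: kbn
bme
idgok
uyo
hbkyk
xbyf
xjh
lgcbh
abbxl

Derivation:
Hunk 1: at line 3 remove [ctxoz,qqz] add [nmza] -> 6 lines: kbn vqx aymdf nmza lgcbh abbxl
Hunk 2: at line 1 remove [aymdf,nmza] add [xbyf,xjh] -> 6 lines: kbn vqx xbyf xjh lgcbh abbxl
Hunk 3: at line 1 remove [vqx] add [bme,ajfdd,hbkyk] -> 8 lines: kbn bme ajfdd hbkyk xbyf xjh lgcbh abbxl
Hunk 4: at line 1 remove [ajfdd] add [wsx,zzl,uyo] -> 10 lines: kbn bme wsx zzl uyo hbkyk xbyf xjh lgcbh abbxl
Hunk 5: at line 1 remove [wsx,zzl] add [zqi,cpui] -> 10 lines: kbn bme zqi cpui uyo hbkyk xbyf xjh lgcbh abbxl
Hunk 6: at line 1 remove [zqi,cpui] add [idgok] -> 9 lines: kbn bme idgok uyo hbkyk xbyf xjh lgcbh abbxl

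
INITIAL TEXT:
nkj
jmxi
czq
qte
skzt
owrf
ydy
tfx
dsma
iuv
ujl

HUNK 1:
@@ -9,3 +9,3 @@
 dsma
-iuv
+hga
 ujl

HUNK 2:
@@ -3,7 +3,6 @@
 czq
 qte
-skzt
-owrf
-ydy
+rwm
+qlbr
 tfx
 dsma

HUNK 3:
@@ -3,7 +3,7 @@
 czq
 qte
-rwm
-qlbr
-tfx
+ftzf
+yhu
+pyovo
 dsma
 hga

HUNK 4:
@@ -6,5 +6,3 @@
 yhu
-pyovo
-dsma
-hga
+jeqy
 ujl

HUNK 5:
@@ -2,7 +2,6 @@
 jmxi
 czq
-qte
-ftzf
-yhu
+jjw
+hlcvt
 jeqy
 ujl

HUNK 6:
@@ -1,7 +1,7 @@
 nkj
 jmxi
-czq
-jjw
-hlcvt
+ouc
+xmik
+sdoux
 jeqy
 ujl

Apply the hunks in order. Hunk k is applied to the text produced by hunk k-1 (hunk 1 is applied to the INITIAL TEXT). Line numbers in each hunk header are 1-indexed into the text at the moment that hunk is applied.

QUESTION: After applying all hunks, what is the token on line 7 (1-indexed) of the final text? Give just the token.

Hunk 1: at line 9 remove [iuv] add [hga] -> 11 lines: nkj jmxi czq qte skzt owrf ydy tfx dsma hga ujl
Hunk 2: at line 3 remove [skzt,owrf,ydy] add [rwm,qlbr] -> 10 lines: nkj jmxi czq qte rwm qlbr tfx dsma hga ujl
Hunk 3: at line 3 remove [rwm,qlbr,tfx] add [ftzf,yhu,pyovo] -> 10 lines: nkj jmxi czq qte ftzf yhu pyovo dsma hga ujl
Hunk 4: at line 6 remove [pyovo,dsma,hga] add [jeqy] -> 8 lines: nkj jmxi czq qte ftzf yhu jeqy ujl
Hunk 5: at line 2 remove [qte,ftzf,yhu] add [jjw,hlcvt] -> 7 lines: nkj jmxi czq jjw hlcvt jeqy ujl
Hunk 6: at line 1 remove [czq,jjw,hlcvt] add [ouc,xmik,sdoux] -> 7 lines: nkj jmxi ouc xmik sdoux jeqy ujl
Final line 7: ujl

Answer: ujl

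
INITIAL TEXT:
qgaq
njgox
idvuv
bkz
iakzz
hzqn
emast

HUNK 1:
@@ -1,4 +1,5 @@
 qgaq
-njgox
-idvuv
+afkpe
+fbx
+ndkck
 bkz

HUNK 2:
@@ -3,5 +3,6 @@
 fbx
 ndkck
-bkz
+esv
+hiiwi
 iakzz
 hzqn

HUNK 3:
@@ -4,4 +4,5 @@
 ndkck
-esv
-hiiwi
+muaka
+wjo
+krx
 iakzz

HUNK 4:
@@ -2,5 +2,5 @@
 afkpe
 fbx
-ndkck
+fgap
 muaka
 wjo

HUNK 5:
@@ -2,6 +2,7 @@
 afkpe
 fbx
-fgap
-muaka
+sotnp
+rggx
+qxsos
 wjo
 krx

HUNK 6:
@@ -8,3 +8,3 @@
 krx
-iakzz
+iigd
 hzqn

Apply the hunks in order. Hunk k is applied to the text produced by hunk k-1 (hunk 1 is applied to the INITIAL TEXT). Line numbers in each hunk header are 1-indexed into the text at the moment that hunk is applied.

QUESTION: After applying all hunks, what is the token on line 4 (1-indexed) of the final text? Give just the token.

Hunk 1: at line 1 remove [njgox,idvuv] add [afkpe,fbx,ndkck] -> 8 lines: qgaq afkpe fbx ndkck bkz iakzz hzqn emast
Hunk 2: at line 3 remove [bkz] add [esv,hiiwi] -> 9 lines: qgaq afkpe fbx ndkck esv hiiwi iakzz hzqn emast
Hunk 3: at line 4 remove [esv,hiiwi] add [muaka,wjo,krx] -> 10 lines: qgaq afkpe fbx ndkck muaka wjo krx iakzz hzqn emast
Hunk 4: at line 2 remove [ndkck] add [fgap] -> 10 lines: qgaq afkpe fbx fgap muaka wjo krx iakzz hzqn emast
Hunk 5: at line 2 remove [fgap,muaka] add [sotnp,rggx,qxsos] -> 11 lines: qgaq afkpe fbx sotnp rggx qxsos wjo krx iakzz hzqn emast
Hunk 6: at line 8 remove [iakzz] add [iigd] -> 11 lines: qgaq afkpe fbx sotnp rggx qxsos wjo krx iigd hzqn emast
Final line 4: sotnp

Answer: sotnp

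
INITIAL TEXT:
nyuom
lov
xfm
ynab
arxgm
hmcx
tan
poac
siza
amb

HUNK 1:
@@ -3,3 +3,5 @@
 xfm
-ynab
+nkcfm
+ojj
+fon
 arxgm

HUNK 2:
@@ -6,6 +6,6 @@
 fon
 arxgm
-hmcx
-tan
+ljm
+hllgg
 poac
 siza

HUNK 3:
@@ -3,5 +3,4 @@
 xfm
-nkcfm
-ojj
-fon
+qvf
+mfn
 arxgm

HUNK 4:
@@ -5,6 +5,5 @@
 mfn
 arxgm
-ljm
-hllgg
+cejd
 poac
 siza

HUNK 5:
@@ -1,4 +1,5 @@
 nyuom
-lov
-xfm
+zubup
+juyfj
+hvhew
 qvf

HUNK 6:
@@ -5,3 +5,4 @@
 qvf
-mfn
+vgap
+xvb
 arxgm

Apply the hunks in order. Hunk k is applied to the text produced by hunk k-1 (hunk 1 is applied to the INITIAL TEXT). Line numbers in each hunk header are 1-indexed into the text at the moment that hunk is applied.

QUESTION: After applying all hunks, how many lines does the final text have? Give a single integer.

Answer: 12

Derivation:
Hunk 1: at line 3 remove [ynab] add [nkcfm,ojj,fon] -> 12 lines: nyuom lov xfm nkcfm ojj fon arxgm hmcx tan poac siza amb
Hunk 2: at line 6 remove [hmcx,tan] add [ljm,hllgg] -> 12 lines: nyuom lov xfm nkcfm ojj fon arxgm ljm hllgg poac siza amb
Hunk 3: at line 3 remove [nkcfm,ojj,fon] add [qvf,mfn] -> 11 lines: nyuom lov xfm qvf mfn arxgm ljm hllgg poac siza amb
Hunk 4: at line 5 remove [ljm,hllgg] add [cejd] -> 10 lines: nyuom lov xfm qvf mfn arxgm cejd poac siza amb
Hunk 5: at line 1 remove [lov,xfm] add [zubup,juyfj,hvhew] -> 11 lines: nyuom zubup juyfj hvhew qvf mfn arxgm cejd poac siza amb
Hunk 6: at line 5 remove [mfn] add [vgap,xvb] -> 12 lines: nyuom zubup juyfj hvhew qvf vgap xvb arxgm cejd poac siza amb
Final line count: 12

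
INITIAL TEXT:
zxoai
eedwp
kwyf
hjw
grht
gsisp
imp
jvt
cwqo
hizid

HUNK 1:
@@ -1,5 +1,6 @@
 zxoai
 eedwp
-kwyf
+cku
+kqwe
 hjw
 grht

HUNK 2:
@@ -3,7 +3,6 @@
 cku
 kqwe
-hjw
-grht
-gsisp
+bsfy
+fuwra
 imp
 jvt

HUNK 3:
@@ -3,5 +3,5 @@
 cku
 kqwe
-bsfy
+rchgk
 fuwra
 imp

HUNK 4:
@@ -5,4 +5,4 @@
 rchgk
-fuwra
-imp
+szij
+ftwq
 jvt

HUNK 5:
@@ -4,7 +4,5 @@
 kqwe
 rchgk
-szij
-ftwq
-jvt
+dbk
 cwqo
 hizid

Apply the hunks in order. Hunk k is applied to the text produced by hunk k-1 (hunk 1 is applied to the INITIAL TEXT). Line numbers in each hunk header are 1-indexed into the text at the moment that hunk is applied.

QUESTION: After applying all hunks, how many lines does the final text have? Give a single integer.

Answer: 8

Derivation:
Hunk 1: at line 1 remove [kwyf] add [cku,kqwe] -> 11 lines: zxoai eedwp cku kqwe hjw grht gsisp imp jvt cwqo hizid
Hunk 2: at line 3 remove [hjw,grht,gsisp] add [bsfy,fuwra] -> 10 lines: zxoai eedwp cku kqwe bsfy fuwra imp jvt cwqo hizid
Hunk 3: at line 3 remove [bsfy] add [rchgk] -> 10 lines: zxoai eedwp cku kqwe rchgk fuwra imp jvt cwqo hizid
Hunk 4: at line 5 remove [fuwra,imp] add [szij,ftwq] -> 10 lines: zxoai eedwp cku kqwe rchgk szij ftwq jvt cwqo hizid
Hunk 5: at line 4 remove [szij,ftwq,jvt] add [dbk] -> 8 lines: zxoai eedwp cku kqwe rchgk dbk cwqo hizid
Final line count: 8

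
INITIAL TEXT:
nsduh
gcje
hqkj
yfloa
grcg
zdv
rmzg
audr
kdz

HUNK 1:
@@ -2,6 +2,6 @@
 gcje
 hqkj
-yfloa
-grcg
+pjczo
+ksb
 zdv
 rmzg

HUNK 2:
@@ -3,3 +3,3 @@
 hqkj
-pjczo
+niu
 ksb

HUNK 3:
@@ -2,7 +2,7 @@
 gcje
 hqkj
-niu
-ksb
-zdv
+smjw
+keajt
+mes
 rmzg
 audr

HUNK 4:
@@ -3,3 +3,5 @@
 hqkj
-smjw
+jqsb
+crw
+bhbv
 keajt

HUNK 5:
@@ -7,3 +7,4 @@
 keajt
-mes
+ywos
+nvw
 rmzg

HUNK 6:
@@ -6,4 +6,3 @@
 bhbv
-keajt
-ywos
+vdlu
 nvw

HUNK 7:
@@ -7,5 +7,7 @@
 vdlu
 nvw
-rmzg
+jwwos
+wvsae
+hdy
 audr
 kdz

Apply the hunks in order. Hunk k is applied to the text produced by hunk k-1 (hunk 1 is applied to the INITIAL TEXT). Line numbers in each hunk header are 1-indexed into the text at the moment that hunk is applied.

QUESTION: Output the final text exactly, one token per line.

Hunk 1: at line 2 remove [yfloa,grcg] add [pjczo,ksb] -> 9 lines: nsduh gcje hqkj pjczo ksb zdv rmzg audr kdz
Hunk 2: at line 3 remove [pjczo] add [niu] -> 9 lines: nsduh gcje hqkj niu ksb zdv rmzg audr kdz
Hunk 3: at line 2 remove [niu,ksb,zdv] add [smjw,keajt,mes] -> 9 lines: nsduh gcje hqkj smjw keajt mes rmzg audr kdz
Hunk 4: at line 3 remove [smjw] add [jqsb,crw,bhbv] -> 11 lines: nsduh gcje hqkj jqsb crw bhbv keajt mes rmzg audr kdz
Hunk 5: at line 7 remove [mes] add [ywos,nvw] -> 12 lines: nsduh gcje hqkj jqsb crw bhbv keajt ywos nvw rmzg audr kdz
Hunk 6: at line 6 remove [keajt,ywos] add [vdlu] -> 11 lines: nsduh gcje hqkj jqsb crw bhbv vdlu nvw rmzg audr kdz
Hunk 7: at line 7 remove [rmzg] add [jwwos,wvsae,hdy] -> 13 lines: nsduh gcje hqkj jqsb crw bhbv vdlu nvw jwwos wvsae hdy audr kdz

Answer: nsduh
gcje
hqkj
jqsb
crw
bhbv
vdlu
nvw
jwwos
wvsae
hdy
audr
kdz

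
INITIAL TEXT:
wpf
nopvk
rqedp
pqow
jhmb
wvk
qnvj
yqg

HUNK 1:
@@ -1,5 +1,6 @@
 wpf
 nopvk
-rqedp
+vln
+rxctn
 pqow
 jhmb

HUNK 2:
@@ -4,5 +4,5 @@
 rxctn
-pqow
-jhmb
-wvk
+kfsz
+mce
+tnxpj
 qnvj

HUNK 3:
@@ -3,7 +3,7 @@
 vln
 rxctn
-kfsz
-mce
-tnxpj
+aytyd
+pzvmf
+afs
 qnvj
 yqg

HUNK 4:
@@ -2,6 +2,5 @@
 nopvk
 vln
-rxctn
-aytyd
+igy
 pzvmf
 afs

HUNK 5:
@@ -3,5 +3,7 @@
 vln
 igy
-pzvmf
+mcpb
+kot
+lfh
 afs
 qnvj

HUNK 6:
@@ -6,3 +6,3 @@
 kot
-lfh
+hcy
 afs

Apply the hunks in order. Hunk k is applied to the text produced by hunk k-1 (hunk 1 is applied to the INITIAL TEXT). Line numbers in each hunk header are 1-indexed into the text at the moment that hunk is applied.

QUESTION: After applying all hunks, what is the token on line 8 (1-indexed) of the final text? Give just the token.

Answer: afs

Derivation:
Hunk 1: at line 1 remove [rqedp] add [vln,rxctn] -> 9 lines: wpf nopvk vln rxctn pqow jhmb wvk qnvj yqg
Hunk 2: at line 4 remove [pqow,jhmb,wvk] add [kfsz,mce,tnxpj] -> 9 lines: wpf nopvk vln rxctn kfsz mce tnxpj qnvj yqg
Hunk 3: at line 3 remove [kfsz,mce,tnxpj] add [aytyd,pzvmf,afs] -> 9 lines: wpf nopvk vln rxctn aytyd pzvmf afs qnvj yqg
Hunk 4: at line 2 remove [rxctn,aytyd] add [igy] -> 8 lines: wpf nopvk vln igy pzvmf afs qnvj yqg
Hunk 5: at line 3 remove [pzvmf] add [mcpb,kot,lfh] -> 10 lines: wpf nopvk vln igy mcpb kot lfh afs qnvj yqg
Hunk 6: at line 6 remove [lfh] add [hcy] -> 10 lines: wpf nopvk vln igy mcpb kot hcy afs qnvj yqg
Final line 8: afs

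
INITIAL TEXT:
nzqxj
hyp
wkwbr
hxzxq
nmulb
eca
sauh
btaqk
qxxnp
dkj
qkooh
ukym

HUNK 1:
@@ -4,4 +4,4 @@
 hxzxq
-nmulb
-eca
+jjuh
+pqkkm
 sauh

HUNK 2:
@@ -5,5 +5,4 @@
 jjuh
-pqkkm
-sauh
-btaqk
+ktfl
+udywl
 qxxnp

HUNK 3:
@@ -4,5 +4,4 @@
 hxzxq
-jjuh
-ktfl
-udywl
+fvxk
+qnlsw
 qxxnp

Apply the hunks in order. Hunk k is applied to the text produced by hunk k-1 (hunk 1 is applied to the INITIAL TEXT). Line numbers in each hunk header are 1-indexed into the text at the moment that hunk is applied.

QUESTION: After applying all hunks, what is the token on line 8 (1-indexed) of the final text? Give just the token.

Answer: dkj

Derivation:
Hunk 1: at line 4 remove [nmulb,eca] add [jjuh,pqkkm] -> 12 lines: nzqxj hyp wkwbr hxzxq jjuh pqkkm sauh btaqk qxxnp dkj qkooh ukym
Hunk 2: at line 5 remove [pqkkm,sauh,btaqk] add [ktfl,udywl] -> 11 lines: nzqxj hyp wkwbr hxzxq jjuh ktfl udywl qxxnp dkj qkooh ukym
Hunk 3: at line 4 remove [jjuh,ktfl,udywl] add [fvxk,qnlsw] -> 10 lines: nzqxj hyp wkwbr hxzxq fvxk qnlsw qxxnp dkj qkooh ukym
Final line 8: dkj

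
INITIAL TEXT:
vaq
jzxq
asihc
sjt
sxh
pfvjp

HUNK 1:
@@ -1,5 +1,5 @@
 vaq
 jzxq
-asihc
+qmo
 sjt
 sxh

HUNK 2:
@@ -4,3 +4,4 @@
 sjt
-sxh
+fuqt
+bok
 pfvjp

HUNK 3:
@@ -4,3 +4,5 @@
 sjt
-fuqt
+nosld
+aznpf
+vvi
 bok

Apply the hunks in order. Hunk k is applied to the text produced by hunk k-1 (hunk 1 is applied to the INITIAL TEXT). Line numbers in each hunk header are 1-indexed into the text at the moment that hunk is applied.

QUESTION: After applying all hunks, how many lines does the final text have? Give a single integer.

Hunk 1: at line 1 remove [asihc] add [qmo] -> 6 lines: vaq jzxq qmo sjt sxh pfvjp
Hunk 2: at line 4 remove [sxh] add [fuqt,bok] -> 7 lines: vaq jzxq qmo sjt fuqt bok pfvjp
Hunk 3: at line 4 remove [fuqt] add [nosld,aznpf,vvi] -> 9 lines: vaq jzxq qmo sjt nosld aznpf vvi bok pfvjp
Final line count: 9

Answer: 9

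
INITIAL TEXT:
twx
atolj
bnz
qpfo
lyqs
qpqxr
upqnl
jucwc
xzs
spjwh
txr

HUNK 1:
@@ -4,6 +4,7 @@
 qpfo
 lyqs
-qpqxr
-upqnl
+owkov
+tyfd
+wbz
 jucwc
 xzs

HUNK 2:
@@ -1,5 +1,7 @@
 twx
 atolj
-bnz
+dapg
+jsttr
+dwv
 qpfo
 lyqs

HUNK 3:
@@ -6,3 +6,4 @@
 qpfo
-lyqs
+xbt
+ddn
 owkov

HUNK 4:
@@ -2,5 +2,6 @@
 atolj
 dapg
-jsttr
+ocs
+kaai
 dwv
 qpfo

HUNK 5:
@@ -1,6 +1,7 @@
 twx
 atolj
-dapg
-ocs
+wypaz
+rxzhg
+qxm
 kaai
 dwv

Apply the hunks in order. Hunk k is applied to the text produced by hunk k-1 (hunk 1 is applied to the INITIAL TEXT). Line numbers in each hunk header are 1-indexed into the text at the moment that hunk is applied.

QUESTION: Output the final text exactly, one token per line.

Answer: twx
atolj
wypaz
rxzhg
qxm
kaai
dwv
qpfo
xbt
ddn
owkov
tyfd
wbz
jucwc
xzs
spjwh
txr

Derivation:
Hunk 1: at line 4 remove [qpqxr,upqnl] add [owkov,tyfd,wbz] -> 12 lines: twx atolj bnz qpfo lyqs owkov tyfd wbz jucwc xzs spjwh txr
Hunk 2: at line 1 remove [bnz] add [dapg,jsttr,dwv] -> 14 lines: twx atolj dapg jsttr dwv qpfo lyqs owkov tyfd wbz jucwc xzs spjwh txr
Hunk 3: at line 6 remove [lyqs] add [xbt,ddn] -> 15 lines: twx atolj dapg jsttr dwv qpfo xbt ddn owkov tyfd wbz jucwc xzs spjwh txr
Hunk 4: at line 2 remove [jsttr] add [ocs,kaai] -> 16 lines: twx atolj dapg ocs kaai dwv qpfo xbt ddn owkov tyfd wbz jucwc xzs spjwh txr
Hunk 5: at line 1 remove [dapg,ocs] add [wypaz,rxzhg,qxm] -> 17 lines: twx atolj wypaz rxzhg qxm kaai dwv qpfo xbt ddn owkov tyfd wbz jucwc xzs spjwh txr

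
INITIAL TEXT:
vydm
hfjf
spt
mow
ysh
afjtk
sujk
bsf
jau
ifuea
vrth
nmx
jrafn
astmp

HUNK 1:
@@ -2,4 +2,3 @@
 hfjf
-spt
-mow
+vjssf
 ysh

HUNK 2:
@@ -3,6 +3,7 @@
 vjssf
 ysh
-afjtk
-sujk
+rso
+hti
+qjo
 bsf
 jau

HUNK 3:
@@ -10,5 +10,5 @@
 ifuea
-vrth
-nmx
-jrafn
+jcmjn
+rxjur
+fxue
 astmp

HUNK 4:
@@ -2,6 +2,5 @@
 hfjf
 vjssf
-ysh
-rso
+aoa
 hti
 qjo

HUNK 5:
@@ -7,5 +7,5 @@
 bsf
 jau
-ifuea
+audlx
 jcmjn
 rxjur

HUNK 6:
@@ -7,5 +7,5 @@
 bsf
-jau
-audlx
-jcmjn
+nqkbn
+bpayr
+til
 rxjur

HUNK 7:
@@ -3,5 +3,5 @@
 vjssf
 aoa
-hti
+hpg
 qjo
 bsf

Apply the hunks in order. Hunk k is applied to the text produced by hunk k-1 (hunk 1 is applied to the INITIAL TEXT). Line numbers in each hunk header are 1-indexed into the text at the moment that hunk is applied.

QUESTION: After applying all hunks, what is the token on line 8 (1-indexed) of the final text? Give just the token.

Hunk 1: at line 2 remove [spt,mow] add [vjssf] -> 13 lines: vydm hfjf vjssf ysh afjtk sujk bsf jau ifuea vrth nmx jrafn astmp
Hunk 2: at line 3 remove [afjtk,sujk] add [rso,hti,qjo] -> 14 lines: vydm hfjf vjssf ysh rso hti qjo bsf jau ifuea vrth nmx jrafn astmp
Hunk 3: at line 10 remove [vrth,nmx,jrafn] add [jcmjn,rxjur,fxue] -> 14 lines: vydm hfjf vjssf ysh rso hti qjo bsf jau ifuea jcmjn rxjur fxue astmp
Hunk 4: at line 2 remove [ysh,rso] add [aoa] -> 13 lines: vydm hfjf vjssf aoa hti qjo bsf jau ifuea jcmjn rxjur fxue astmp
Hunk 5: at line 7 remove [ifuea] add [audlx] -> 13 lines: vydm hfjf vjssf aoa hti qjo bsf jau audlx jcmjn rxjur fxue astmp
Hunk 6: at line 7 remove [jau,audlx,jcmjn] add [nqkbn,bpayr,til] -> 13 lines: vydm hfjf vjssf aoa hti qjo bsf nqkbn bpayr til rxjur fxue astmp
Hunk 7: at line 3 remove [hti] add [hpg] -> 13 lines: vydm hfjf vjssf aoa hpg qjo bsf nqkbn bpayr til rxjur fxue astmp
Final line 8: nqkbn

Answer: nqkbn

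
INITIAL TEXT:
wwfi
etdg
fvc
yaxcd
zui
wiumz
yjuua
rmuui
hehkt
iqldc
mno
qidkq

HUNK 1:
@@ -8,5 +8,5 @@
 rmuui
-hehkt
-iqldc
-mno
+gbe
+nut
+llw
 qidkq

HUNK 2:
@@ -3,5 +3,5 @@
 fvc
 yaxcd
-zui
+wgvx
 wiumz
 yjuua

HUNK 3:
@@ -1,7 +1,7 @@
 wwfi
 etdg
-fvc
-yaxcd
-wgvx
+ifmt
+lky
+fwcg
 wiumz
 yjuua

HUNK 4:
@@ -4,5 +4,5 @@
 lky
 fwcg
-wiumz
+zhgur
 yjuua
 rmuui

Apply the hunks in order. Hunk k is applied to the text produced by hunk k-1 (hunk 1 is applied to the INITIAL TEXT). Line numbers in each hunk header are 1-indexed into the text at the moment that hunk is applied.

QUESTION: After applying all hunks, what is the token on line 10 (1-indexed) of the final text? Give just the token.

Hunk 1: at line 8 remove [hehkt,iqldc,mno] add [gbe,nut,llw] -> 12 lines: wwfi etdg fvc yaxcd zui wiumz yjuua rmuui gbe nut llw qidkq
Hunk 2: at line 3 remove [zui] add [wgvx] -> 12 lines: wwfi etdg fvc yaxcd wgvx wiumz yjuua rmuui gbe nut llw qidkq
Hunk 3: at line 1 remove [fvc,yaxcd,wgvx] add [ifmt,lky,fwcg] -> 12 lines: wwfi etdg ifmt lky fwcg wiumz yjuua rmuui gbe nut llw qidkq
Hunk 4: at line 4 remove [wiumz] add [zhgur] -> 12 lines: wwfi etdg ifmt lky fwcg zhgur yjuua rmuui gbe nut llw qidkq
Final line 10: nut

Answer: nut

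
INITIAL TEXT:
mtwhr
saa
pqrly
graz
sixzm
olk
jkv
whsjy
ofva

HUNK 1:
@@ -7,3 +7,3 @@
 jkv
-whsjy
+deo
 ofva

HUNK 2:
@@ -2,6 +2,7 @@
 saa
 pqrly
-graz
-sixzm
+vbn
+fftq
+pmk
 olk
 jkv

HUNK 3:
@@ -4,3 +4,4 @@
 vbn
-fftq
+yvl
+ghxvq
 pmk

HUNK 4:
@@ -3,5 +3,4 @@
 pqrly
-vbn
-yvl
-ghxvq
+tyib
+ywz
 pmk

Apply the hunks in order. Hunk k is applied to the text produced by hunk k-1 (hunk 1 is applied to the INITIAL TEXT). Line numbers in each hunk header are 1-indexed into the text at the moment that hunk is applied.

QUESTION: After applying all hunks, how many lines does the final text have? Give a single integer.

Hunk 1: at line 7 remove [whsjy] add [deo] -> 9 lines: mtwhr saa pqrly graz sixzm olk jkv deo ofva
Hunk 2: at line 2 remove [graz,sixzm] add [vbn,fftq,pmk] -> 10 lines: mtwhr saa pqrly vbn fftq pmk olk jkv deo ofva
Hunk 3: at line 4 remove [fftq] add [yvl,ghxvq] -> 11 lines: mtwhr saa pqrly vbn yvl ghxvq pmk olk jkv deo ofva
Hunk 4: at line 3 remove [vbn,yvl,ghxvq] add [tyib,ywz] -> 10 lines: mtwhr saa pqrly tyib ywz pmk olk jkv deo ofva
Final line count: 10

Answer: 10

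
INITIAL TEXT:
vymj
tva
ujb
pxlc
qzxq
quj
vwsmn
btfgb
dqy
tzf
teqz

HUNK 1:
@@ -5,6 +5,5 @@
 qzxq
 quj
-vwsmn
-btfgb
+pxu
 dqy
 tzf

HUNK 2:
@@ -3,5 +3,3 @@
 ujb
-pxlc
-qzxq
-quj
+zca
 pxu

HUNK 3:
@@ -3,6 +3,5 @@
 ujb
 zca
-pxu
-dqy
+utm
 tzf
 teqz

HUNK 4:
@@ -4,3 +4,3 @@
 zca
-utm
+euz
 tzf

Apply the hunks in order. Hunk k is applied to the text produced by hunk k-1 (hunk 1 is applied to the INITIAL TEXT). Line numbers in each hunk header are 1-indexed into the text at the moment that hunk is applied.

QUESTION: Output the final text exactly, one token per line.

Hunk 1: at line 5 remove [vwsmn,btfgb] add [pxu] -> 10 lines: vymj tva ujb pxlc qzxq quj pxu dqy tzf teqz
Hunk 2: at line 3 remove [pxlc,qzxq,quj] add [zca] -> 8 lines: vymj tva ujb zca pxu dqy tzf teqz
Hunk 3: at line 3 remove [pxu,dqy] add [utm] -> 7 lines: vymj tva ujb zca utm tzf teqz
Hunk 4: at line 4 remove [utm] add [euz] -> 7 lines: vymj tva ujb zca euz tzf teqz

Answer: vymj
tva
ujb
zca
euz
tzf
teqz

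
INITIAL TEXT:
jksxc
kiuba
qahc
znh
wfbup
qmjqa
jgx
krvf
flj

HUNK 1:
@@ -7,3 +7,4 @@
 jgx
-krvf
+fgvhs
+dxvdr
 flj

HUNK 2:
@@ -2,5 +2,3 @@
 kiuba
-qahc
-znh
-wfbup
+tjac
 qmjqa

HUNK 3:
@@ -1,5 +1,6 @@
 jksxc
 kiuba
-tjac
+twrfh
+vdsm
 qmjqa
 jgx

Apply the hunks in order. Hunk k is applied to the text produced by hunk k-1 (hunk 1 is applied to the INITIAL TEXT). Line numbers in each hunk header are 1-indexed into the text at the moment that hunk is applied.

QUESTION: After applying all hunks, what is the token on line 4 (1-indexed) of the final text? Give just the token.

Hunk 1: at line 7 remove [krvf] add [fgvhs,dxvdr] -> 10 lines: jksxc kiuba qahc znh wfbup qmjqa jgx fgvhs dxvdr flj
Hunk 2: at line 2 remove [qahc,znh,wfbup] add [tjac] -> 8 lines: jksxc kiuba tjac qmjqa jgx fgvhs dxvdr flj
Hunk 3: at line 1 remove [tjac] add [twrfh,vdsm] -> 9 lines: jksxc kiuba twrfh vdsm qmjqa jgx fgvhs dxvdr flj
Final line 4: vdsm

Answer: vdsm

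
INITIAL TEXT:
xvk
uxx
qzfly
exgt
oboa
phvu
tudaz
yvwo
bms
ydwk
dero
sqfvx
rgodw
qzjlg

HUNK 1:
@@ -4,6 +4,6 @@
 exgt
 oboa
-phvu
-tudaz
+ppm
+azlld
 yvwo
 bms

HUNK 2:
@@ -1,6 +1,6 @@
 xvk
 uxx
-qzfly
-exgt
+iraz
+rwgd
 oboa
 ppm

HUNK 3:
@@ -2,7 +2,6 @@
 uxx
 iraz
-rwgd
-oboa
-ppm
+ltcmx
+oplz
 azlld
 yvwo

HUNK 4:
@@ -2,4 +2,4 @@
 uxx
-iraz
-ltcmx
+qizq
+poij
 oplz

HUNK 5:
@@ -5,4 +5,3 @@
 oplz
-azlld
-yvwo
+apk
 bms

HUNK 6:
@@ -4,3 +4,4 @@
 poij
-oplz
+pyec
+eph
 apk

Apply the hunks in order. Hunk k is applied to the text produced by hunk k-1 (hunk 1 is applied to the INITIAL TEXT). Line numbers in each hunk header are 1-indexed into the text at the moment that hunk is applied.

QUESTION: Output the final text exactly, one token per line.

Hunk 1: at line 4 remove [phvu,tudaz] add [ppm,azlld] -> 14 lines: xvk uxx qzfly exgt oboa ppm azlld yvwo bms ydwk dero sqfvx rgodw qzjlg
Hunk 2: at line 1 remove [qzfly,exgt] add [iraz,rwgd] -> 14 lines: xvk uxx iraz rwgd oboa ppm azlld yvwo bms ydwk dero sqfvx rgodw qzjlg
Hunk 3: at line 2 remove [rwgd,oboa,ppm] add [ltcmx,oplz] -> 13 lines: xvk uxx iraz ltcmx oplz azlld yvwo bms ydwk dero sqfvx rgodw qzjlg
Hunk 4: at line 2 remove [iraz,ltcmx] add [qizq,poij] -> 13 lines: xvk uxx qizq poij oplz azlld yvwo bms ydwk dero sqfvx rgodw qzjlg
Hunk 5: at line 5 remove [azlld,yvwo] add [apk] -> 12 lines: xvk uxx qizq poij oplz apk bms ydwk dero sqfvx rgodw qzjlg
Hunk 6: at line 4 remove [oplz] add [pyec,eph] -> 13 lines: xvk uxx qizq poij pyec eph apk bms ydwk dero sqfvx rgodw qzjlg

Answer: xvk
uxx
qizq
poij
pyec
eph
apk
bms
ydwk
dero
sqfvx
rgodw
qzjlg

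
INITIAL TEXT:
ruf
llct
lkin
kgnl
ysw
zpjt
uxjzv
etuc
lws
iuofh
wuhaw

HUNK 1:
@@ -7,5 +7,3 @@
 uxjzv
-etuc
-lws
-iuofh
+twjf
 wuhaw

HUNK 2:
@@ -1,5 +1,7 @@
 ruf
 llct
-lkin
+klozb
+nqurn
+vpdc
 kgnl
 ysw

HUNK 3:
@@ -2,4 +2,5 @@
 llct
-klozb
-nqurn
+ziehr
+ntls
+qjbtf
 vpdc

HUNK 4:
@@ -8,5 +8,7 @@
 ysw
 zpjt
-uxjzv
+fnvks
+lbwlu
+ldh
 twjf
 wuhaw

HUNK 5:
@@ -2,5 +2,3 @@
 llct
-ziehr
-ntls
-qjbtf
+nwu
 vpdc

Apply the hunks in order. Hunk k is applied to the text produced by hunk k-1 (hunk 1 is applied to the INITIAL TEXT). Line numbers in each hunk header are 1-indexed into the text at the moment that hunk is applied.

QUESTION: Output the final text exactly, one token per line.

Answer: ruf
llct
nwu
vpdc
kgnl
ysw
zpjt
fnvks
lbwlu
ldh
twjf
wuhaw

Derivation:
Hunk 1: at line 7 remove [etuc,lws,iuofh] add [twjf] -> 9 lines: ruf llct lkin kgnl ysw zpjt uxjzv twjf wuhaw
Hunk 2: at line 1 remove [lkin] add [klozb,nqurn,vpdc] -> 11 lines: ruf llct klozb nqurn vpdc kgnl ysw zpjt uxjzv twjf wuhaw
Hunk 3: at line 2 remove [klozb,nqurn] add [ziehr,ntls,qjbtf] -> 12 lines: ruf llct ziehr ntls qjbtf vpdc kgnl ysw zpjt uxjzv twjf wuhaw
Hunk 4: at line 8 remove [uxjzv] add [fnvks,lbwlu,ldh] -> 14 lines: ruf llct ziehr ntls qjbtf vpdc kgnl ysw zpjt fnvks lbwlu ldh twjf wuhaw
Hunk 5: at line 2 remove [ziehr,ntls,qjbtf] add [nwu] -> 12 lines: ruf llct nwu vpdc kgnl ysw zpjt fnvks lbwlu ldh twjf wuhaw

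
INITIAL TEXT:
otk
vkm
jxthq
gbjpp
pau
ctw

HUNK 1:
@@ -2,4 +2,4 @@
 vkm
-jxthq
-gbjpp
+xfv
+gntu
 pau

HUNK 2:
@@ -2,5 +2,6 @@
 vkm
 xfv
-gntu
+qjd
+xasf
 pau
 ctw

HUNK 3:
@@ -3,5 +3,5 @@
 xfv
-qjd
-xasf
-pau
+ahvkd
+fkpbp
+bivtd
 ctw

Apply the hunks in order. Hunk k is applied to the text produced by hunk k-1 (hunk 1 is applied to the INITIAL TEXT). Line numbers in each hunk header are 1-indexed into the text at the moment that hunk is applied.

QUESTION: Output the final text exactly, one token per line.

Answer: otk
vkm
xfv
ahvkd
fkpbp
bivtd
ctw

Derivation:
Hunk 1: at line 2 remove [jxthq,gbjpp] add [xfv,gntu] -> 6 lines: otk vkm xfv gntu pau ctw
Hunk 2: at line 2 remove [gntu] add [qjd,xasf] -> 7 lines: otk vkm xfv qjd xasf pau ctw
Hunk 3: at line 3 remove [qjd,xasf,pau] add [ahvkd,fkpbp,bivtd] -> 7 lines: otk vkm xfv ahvkd fkpbp bivtd ctw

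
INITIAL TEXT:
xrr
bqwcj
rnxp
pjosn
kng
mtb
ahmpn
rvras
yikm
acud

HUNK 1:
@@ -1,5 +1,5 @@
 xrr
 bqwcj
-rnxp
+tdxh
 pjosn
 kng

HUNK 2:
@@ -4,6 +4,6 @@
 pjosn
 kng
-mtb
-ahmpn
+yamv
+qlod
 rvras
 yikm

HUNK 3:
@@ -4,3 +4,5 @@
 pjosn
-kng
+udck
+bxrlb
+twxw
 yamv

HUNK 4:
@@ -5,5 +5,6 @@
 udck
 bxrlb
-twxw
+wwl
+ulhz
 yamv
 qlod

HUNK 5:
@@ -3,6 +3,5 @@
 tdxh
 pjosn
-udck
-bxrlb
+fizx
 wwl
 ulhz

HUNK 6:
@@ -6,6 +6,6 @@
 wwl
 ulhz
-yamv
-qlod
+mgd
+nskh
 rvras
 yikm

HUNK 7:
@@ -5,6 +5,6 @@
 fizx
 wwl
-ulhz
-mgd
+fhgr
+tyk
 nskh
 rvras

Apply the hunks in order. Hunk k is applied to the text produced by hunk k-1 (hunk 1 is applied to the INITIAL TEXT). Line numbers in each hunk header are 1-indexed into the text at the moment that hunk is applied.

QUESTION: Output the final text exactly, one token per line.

Answer: xrr
bqwcj
tdxh
pjosn
fizx
wwl
fhgr
tyk
nskh
rvras
yikm
acud

Derivation:
Hunk 1: at line 1 remove [rnxp] add [tdxh] -> 10 lines: xrr bqwcj tdxh pjosn kng mtb ahmpn rvras yikm acud
Hunk 2: at line 4 remove [mtb,ahmpn] add [yamv,qlod] -> 10 lines: xrr bqwcj tdxh pjosn kng yamv qlod rvras yikm acud
Hunk 3: at line 4 remove [kng] add [udck,bxrlb,twxw] -> 12 lines: xrr bqwcj tdxh pjosn udck bxrlb twxw yamv qlod rvras yikm acud
Hunk 4: at line 5 remove [twxw] add [wwl,ulhz] -> 13 lines: xrr bqwcj tdxh pjosn udck bxrlb wwl ulhz yamv qlod rvras yikm acud
Hunk 5: at line 3 remove [udck,bxrlb] add [fizx] -> 12 lines: xrr bqwcj tdxh pjosn fizx wwl ulhz yamv qlod rvras yikm acud
Hunk 6: at line 6 remove [yamv,qlod] add [mgd,nskh] -> 12 lines: xrr bqwcj tdxh pjosn fizx wwl ulhz mgd nskh rvras yikm acud
Hunk 7: at line 5 remove [ulhz,mgd] add [fhgr,tyk] -> 12 lines: xrr bqwcj tdxh pjosn fizx wwl fhgr tyk nskh rvras yikm acud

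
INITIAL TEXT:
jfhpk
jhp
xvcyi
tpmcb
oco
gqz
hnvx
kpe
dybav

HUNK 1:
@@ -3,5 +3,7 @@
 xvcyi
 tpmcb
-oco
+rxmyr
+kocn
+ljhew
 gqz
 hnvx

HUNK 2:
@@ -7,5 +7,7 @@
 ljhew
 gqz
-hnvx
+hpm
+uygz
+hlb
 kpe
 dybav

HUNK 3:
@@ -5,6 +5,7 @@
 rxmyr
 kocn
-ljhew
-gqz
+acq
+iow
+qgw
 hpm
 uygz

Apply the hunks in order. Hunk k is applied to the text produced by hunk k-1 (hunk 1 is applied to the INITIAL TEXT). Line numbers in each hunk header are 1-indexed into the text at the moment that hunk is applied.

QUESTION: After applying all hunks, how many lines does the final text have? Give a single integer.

Answer: 14

Derivation:
Hunk 1: at line 3 remove [oco] add [rxmyr,kocn,ljhew] -> 11 lines: jfhpk jhp xvcyi tpmcb rxmyr kocn ljhew gqz hnvx kpe dybav
Hunk 2: at line 7 remove [hnvx] add [hpm,uygz,hlb] -> 13 lines: jfhpk jhp xvcyi tpmcb rxmyr kocn ljhew gqz hpm uygz hlb kpe dybav
Hunk 3: at line 5 remove [ljhew,gqz] add [acq,iow,qgw] -> 14 lines: jfhpk jhp xvcyi tpmcb rxmyr kocn acq iow qgw hpm uygz hlb kpe dybav
Final line count: 14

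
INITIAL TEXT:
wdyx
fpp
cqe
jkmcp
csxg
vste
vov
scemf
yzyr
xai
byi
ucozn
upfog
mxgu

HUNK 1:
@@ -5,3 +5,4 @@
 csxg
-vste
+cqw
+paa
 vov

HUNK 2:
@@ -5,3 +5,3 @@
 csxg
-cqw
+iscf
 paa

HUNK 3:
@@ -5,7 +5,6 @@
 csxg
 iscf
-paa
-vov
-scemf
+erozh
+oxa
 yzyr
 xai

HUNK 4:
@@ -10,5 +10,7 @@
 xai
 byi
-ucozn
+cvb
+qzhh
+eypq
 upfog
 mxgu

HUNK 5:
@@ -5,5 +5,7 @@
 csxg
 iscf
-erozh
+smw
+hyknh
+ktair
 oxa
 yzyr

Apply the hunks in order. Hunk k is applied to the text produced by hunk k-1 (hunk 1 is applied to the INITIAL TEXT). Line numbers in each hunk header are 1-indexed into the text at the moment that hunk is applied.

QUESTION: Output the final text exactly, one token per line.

Answer: wdyx
fpp
cqe
jkmcp
csxg
iscf
smw
hyknh
ktair
oxa
yzyr
xai
byi
cvb
qzhh
eypq
upfog
mxgu

Derivation:
Hunk 1: at line 5 remove [vste] add [cqw,paa] -> 15 lines: wdyx fpp cqe jkmcp csxg cqw paa vov scemf yzyr xai byi ucozn upfog mxgu
Hunk 2: at line 5 remove [cqw] add [iscf] -> 15 lines: wdyx fpp cqe jkmcp csxg iscf paa vov scemf yzyr xai byi ucozn upfog mxgu
Hunk 3: at line 5 remove [paa,vov,scemf] add [erozh,oxa] -> 14 lines: wdyx fpp cqe jkmcp csxg iscf erozh oxa yzyr xai byi ucozn upfog mxgu
Hunk 4: at line 10 remove [ucozn] add [cvb,qzhh,eypq] -> 16 lines: wdyx fpp cqe jkmcp csxg iscf erozh oxa yzyr xai byi cvb qzhh eypq upfog mxgu
Hunk 5: at line 5 remove [erozh] add [smw,hyknh,ktair] -> 18 lines: wdyx fpp cqe jkmcp csxg iscf smw hyknh ktair oxa yzyr xai byi cvb qzhh eypq upfog mxgu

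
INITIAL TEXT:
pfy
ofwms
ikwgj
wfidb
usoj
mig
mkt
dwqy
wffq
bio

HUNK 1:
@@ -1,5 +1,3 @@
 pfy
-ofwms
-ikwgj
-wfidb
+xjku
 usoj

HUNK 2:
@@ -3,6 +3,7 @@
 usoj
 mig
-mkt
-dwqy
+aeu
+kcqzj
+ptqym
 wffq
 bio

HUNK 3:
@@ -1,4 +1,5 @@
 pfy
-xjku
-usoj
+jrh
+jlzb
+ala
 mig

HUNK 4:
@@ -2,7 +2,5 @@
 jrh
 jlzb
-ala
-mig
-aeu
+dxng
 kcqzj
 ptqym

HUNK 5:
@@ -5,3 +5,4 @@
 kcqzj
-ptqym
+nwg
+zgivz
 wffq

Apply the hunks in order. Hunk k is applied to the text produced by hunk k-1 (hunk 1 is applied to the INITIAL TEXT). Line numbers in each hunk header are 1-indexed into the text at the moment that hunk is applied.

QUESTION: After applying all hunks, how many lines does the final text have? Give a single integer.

Hunk 1: at line 1 remove [ofwms,ikwgj,wfidb] add [xjku] -> 8 lines: pfy xjku usoj mig mkt dwqy wffq bio
Hunk 2: at line 3 remove [mkt,dwqy] add [aeu,kcqzj,ptqym] -> 9 lines: pfy xjku usoj mig aeu kcqzj ptqym wffq bio
Hunk 3: at line 1 remove [xjku,usoj] add [jrh,jlzb,ala] -> 10 lines: pfy jrh jlzb ala mig aeu kcqzj ptqym wffq bio
Hunk 4: at line 2 remove [ala,mig,aeu] add [dxng] -> 8 lines: pfy jrh jlzb dxng kcqzj ptqym wffq bio
Hunk 5: at line 5 remove [ptqym] add [nwg,zgivz] -> 9 lines: pfy jrh jlzb dxng kcqzj nwg zgivz wffq bio
Final line count: 9

Answer: 9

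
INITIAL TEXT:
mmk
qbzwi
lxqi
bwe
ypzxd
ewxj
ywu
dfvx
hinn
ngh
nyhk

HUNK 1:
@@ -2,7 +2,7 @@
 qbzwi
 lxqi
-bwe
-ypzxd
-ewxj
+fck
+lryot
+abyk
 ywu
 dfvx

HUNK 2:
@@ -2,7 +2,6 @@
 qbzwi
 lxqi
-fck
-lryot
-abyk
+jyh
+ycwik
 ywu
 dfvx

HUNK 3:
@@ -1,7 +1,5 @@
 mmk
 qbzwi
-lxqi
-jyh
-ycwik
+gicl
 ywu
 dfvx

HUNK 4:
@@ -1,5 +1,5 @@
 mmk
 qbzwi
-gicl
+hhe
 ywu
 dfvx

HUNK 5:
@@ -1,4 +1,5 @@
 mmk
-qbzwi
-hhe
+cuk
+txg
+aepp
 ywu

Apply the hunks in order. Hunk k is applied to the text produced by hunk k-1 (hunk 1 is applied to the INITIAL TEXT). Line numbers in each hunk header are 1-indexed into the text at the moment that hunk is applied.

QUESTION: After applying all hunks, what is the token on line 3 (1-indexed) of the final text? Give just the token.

Hunk 1: at line 2 remove [bwe,ypzxd,ewxj] add [fck,lryot,abyk] -> 11 lines: mmk qbzwi lxqi fck lryot abyk ywu dfvx hinn ngh nyhk
Hunk 2: at line 2 remove [fck,lryot,abyk] add [jyh,ycwik] -> 10 lines: mmk qbzwi lxqi jyh ycwik ywu dfvx hinn ngh nyhk
Hunk 3: at line 1 remove [lxqi,jyh,ycwik] add [gicl] -> 8 lines: mmk qbzwi gicl ywu dfvx hinn ngh nyhk
Hunk 4: at line 1 remove [gicl] add [hhe] -> 8 lines: mmk qbzwi hhe ywu dfvx hinn ngh nyhk
Hunk 5: at line 1 remove [qbzwi,hhe] add [cuk,txg,aepp] -> 9 lines: mmk cuk txg aepp ywu dfvx hinn ngh nyhk
Final line 3: txg

Answer: txg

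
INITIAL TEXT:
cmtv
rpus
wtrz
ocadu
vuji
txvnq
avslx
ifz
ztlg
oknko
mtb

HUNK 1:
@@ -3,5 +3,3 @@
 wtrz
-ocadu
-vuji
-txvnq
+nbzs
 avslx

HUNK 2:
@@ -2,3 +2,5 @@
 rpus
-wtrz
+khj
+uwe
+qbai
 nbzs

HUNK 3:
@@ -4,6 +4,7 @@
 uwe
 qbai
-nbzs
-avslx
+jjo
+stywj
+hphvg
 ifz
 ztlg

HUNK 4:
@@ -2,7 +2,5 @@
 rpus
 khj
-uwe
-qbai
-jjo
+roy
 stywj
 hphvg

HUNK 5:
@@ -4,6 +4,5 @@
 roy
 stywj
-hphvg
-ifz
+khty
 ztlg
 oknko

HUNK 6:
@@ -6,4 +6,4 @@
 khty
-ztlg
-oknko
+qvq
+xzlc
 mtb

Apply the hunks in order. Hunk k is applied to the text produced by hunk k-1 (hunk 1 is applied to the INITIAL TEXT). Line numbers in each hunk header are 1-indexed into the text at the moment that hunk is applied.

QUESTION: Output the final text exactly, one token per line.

Answer: cmtv
rpus
khj
roy
stywj
khty
qvq
xzlc
mtb

Derivation:
Hunk 1: at line 3 remove [ocadu,vuji,txvnq] add [nbzs] -> 9 lines: cmtv rpus wtrz nbzs avslx ifz ztlg oknko mtb
Hunk 2: at line 2 remove [wtrz] add [khj,uwe,qbai] -> 11 lines: cmtv rpus khj uwe qbai nbzs avslx ifz ztlg oknko mtb
Hunk 3: at line 4 remove [nbzs,avslx] add [jjo,stywj,hphvg] -> 12 lines: cmtv rpus khj uwe qbai jjo stywj hphvg ifz ztlg oknko mtb
Hunk 4: at line 2 remove [uwe,qbai,jjo] add [roy] -> 10 lines: cmtv rpus khj roy stywj hphvg ifz ztlg oknko mtb
Hunk 5: at line 4 remove [hphvg,ifz] add [khty] -> 9 lines: cmtv rpus khj roy stywj khty ztlg oknko mtb
Hunk 6: at line 6 remove [ztlg,oknko] add [qvq,xzlc] -> 9 lines: cmtv rpus khj roy stywj khty qvq xzlc mtb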